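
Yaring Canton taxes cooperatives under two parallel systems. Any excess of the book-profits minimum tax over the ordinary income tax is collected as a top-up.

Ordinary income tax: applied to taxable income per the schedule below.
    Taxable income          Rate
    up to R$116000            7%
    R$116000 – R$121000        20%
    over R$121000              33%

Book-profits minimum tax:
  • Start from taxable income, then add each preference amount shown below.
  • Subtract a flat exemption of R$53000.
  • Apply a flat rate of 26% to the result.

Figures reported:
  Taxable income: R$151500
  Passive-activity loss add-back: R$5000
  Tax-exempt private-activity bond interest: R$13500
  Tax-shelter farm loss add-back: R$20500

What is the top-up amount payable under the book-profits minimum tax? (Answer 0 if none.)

R$16565

Ordinary income tax:
  R$116000 × 7% = R$8120
  R$5000 × 20% = R$1000
  R$30500 × 33% = R$10065
  → R$19185

Book-profits minimum tax:
  Adjusted income: R$151500 + R$5000 + R$13500 + R$20500 = R$190500
  Less exemption R$53000 → base R$137500
  R$137500 × 26% = R$35750

Excess of book-profits minimum tax over ordinary income tax: R$35750 − R$19185 = R$16565.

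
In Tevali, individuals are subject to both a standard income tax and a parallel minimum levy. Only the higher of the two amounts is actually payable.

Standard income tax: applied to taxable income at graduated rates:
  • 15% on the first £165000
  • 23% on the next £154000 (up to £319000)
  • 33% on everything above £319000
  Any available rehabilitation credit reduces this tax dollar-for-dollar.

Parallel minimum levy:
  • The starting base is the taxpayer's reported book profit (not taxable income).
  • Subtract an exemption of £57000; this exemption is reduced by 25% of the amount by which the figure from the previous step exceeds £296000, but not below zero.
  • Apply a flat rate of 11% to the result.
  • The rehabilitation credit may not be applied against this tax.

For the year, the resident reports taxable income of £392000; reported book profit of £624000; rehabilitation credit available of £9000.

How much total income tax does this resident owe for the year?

£75260

Parallel minimum levy:
  Base (reported book profit): £624000
  Exemption: 25% × (£624000 − £296000) = £82000 ≥ £57000, so the exemption is fully phased out
  Base: £624000 − £0 = £624000
  £624000 × 11% = £68640

Standard income tax:
  £165000 × 15% = £24750
  £154000 × 23% = £35420
  £73000 × 33% = £24090
  → £84260
  Less rehabilitation credit £9000 → £75260

£75260 > £68640, so the standard income tax governs.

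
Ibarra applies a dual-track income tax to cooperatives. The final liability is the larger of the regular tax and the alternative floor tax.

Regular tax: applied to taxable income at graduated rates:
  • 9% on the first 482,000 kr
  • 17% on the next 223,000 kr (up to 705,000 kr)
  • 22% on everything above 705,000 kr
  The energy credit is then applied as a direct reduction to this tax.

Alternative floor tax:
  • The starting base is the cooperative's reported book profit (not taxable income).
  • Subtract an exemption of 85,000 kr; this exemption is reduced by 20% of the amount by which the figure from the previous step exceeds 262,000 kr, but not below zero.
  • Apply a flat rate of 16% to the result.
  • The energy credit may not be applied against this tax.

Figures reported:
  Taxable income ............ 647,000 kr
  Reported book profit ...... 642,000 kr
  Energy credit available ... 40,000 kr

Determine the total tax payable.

101,280 kr

Regular tax:
  482,000 kr × 9% = 43,380 kr
  165,000 kr × 17% = 28,050 kr
  → 71,430 kr
  Less energy credit 40,000 kr → 31,430 kr

Alternative floor tax:
  Base (reported book profit): 642,000 kr
  Exemption: 85,000 kr − 20% × (642,000 kr − 262,000 kr) = 85,000 kr − 76,000 kr = 9,000 kr
  Base: 642,000 kr − 9,000 kr = 633,000 kr
  633,000 kr × 16% = 101,280 kr

101,280 kr > 31,430 kr, so the alternative floor tax is the binding amount.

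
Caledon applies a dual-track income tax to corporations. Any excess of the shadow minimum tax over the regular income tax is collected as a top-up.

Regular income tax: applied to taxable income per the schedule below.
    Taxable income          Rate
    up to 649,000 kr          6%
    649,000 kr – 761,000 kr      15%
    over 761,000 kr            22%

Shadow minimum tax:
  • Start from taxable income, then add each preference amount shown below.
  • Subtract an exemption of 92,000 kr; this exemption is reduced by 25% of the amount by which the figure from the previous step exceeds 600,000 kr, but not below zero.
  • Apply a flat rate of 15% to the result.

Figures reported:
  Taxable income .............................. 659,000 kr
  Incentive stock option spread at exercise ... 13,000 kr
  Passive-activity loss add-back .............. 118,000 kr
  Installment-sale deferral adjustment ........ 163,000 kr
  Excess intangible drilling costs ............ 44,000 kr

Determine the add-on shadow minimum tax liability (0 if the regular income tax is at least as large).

Regular income tax:
  649,000 kr × 6% = 38,940 kr
  10,000 kr × 15% = 1,500 kr
  → 40,440 kr

Shadow minimum tax:
  Adjusted income: 659,000 kr + 13,000 kr + 118,000 kr + 163,000 kr + 44,000 kr = 997,000 kr
  Exemption: 25% × (997,000 kr − 600,000 kr) = 99,250 kr ≥ 92,000 kr, so the exemption is fully phased out
  Base: 997,000 kr − 0 kr = 997,000 kr
  997,000 kr × 15% = 149,550 kr

Excess of shadow minimum tax over regular income tax: 149,550 kr − 40,440 kr = 109,110 kr.

109,110 kr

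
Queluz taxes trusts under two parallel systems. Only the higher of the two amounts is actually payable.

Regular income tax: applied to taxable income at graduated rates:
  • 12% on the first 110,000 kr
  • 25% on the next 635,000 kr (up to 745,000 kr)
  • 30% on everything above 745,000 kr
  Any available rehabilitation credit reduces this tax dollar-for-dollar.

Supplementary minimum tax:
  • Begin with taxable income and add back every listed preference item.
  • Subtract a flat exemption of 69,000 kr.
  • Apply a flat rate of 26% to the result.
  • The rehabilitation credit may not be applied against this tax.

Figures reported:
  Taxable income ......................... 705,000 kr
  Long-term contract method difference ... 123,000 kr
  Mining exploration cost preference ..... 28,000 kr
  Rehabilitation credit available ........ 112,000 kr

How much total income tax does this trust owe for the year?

Regular income tax:
  110,000 kr × 12% = 13,200 kr
  595,000 kr × 25% = 148,750 kr
  → 161,950 kr
  Less rehabilitation credit 112,000 kr → 49,950 kr

Supplementary minimum tax:
  Adjusted income: 705,000 kr + 123,000 kr + 28,000 kr = 856,000 kr
  Less exemption 69,000 kr → base 787,000 kr
  787,000 kr × 26% = 204,620 kr

204,620 kr > 49,950 kr, so the supplementary minimum tax is the binding amount.

204,620 kr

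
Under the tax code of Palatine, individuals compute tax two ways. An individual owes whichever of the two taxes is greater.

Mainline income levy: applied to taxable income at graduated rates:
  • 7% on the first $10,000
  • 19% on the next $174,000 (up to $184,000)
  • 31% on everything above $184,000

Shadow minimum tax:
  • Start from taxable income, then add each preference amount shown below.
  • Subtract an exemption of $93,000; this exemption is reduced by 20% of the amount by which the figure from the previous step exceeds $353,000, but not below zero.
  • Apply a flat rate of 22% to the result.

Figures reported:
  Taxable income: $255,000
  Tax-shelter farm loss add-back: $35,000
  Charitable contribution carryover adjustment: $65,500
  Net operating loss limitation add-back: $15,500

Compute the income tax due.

Mainline income levy:
  $10,000 × 7% = $700
  $174,000 × 19% = $33,060
  $71,000 × 31% = $22,010
  → $55,770

Shadow minimum tax:
  Adjusted income: $255,000 + $35,000 + $65,500 + $15,500 = $371,000
  Exemption: $93,000 − 20% × ($371,000 − $353,000) = $93,000 − $3,600 = $89,400
  Base: $371,000 − $89,400 = $281,600
  $281,600 × 22% = $61,952

$61,952 > $55,770, so the shadow minimum tax is the binding amount.

$61,952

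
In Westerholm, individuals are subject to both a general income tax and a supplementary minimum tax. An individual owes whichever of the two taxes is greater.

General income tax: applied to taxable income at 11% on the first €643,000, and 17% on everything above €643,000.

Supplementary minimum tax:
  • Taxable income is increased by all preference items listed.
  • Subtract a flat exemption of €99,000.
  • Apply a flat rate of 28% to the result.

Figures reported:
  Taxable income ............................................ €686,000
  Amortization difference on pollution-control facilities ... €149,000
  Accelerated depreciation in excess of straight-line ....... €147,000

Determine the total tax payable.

Supplementary minimum tax:
  Adjusted income: €686,000 + €149,000 + €147,000 = €982,000
  Less exemption €99,000 → base €883,000
  €883,000 × 28% = €247,240

General income tax:
  €643,000 × 11% = €70,730
  €43,000 × 17% = €7,310
  → €78,040

€247,240 > €78,040, so the supplementary minimum tax is the binding amount.

€247,240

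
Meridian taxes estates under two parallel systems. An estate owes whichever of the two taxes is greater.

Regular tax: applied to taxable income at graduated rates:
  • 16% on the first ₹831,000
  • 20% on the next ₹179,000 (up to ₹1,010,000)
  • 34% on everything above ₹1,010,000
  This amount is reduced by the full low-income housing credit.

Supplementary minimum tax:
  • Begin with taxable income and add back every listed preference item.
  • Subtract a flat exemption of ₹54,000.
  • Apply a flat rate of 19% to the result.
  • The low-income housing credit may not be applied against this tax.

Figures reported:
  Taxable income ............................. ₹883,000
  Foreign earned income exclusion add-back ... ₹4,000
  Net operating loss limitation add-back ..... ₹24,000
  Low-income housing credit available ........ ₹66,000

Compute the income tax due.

₹162,830

Supplementary minimum tax:
  Adjusted income: ₹883,000 + ₹4,000 + ₹24,000 = ₹911,000
  Less exemption ₹54,000 → base ₹857,000
  ₹857,000 × 19% = ₹162,830

Regular tax:
  ₹831,000 × 16% = ₹132,960
  ₹52,000 × 20% = ₹10,400
  → ₹143,360
  Less low-income housing credit ₹66,000 → ₹77,360

₹162,830 > ₹77,360, so the supplementary minimum tax is the binding amount.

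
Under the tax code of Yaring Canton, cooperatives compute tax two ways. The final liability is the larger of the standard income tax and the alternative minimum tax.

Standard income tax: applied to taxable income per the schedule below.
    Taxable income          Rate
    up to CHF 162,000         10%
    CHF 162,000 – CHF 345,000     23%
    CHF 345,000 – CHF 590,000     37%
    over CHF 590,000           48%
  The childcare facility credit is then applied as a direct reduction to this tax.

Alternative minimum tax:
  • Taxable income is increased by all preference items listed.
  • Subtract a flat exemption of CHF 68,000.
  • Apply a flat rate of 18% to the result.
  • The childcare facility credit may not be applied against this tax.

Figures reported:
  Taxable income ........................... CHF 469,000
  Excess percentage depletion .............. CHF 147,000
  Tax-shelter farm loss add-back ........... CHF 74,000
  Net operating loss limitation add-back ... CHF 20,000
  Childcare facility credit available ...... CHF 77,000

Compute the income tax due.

Alternative minimum tax:
  Adjusted income: CHF 469,000 + CHF 147,000 + CHF 74,000 + CHF 20,000 = CHF 710,000
  Less exemption CHF 68,000 → base CHF 642,000
  CHF 642,000 × 18% = CHF 115,560

Standard income tax:
  CHF 162,000 × 10% = CHF 16,200
  CHF 183,000 × 23% = CHF 42,090
  CHF 124,000 × 37% = CHF 45,880
  → CHF 104,170
  Less childcare facility credit CHF 77,000 → CHF 27,170

CHF 115,560 > CHF 27,170, so the alternative minimum tax is the binding amount.

CHF 115,560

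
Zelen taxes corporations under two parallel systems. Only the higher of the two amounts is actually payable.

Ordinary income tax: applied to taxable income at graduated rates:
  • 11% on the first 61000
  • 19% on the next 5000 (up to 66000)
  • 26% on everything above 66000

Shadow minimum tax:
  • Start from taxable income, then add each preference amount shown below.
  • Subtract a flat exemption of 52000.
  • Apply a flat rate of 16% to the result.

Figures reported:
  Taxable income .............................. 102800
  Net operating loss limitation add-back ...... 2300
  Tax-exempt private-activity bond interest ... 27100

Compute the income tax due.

17228

Ordinary income tax:
  61000 × 11% = 6710
  5000 × 19% = 950
  36800 × 26% = 9568
  → 17228

Shadow minimum tax:
  Adjusted income: 102800 + 2300 + 27100 = 132200
  Less exemption 52000 → base 80200
  80200 × 16% = 12832

17228 > 12832, so the ordinary income tax governs.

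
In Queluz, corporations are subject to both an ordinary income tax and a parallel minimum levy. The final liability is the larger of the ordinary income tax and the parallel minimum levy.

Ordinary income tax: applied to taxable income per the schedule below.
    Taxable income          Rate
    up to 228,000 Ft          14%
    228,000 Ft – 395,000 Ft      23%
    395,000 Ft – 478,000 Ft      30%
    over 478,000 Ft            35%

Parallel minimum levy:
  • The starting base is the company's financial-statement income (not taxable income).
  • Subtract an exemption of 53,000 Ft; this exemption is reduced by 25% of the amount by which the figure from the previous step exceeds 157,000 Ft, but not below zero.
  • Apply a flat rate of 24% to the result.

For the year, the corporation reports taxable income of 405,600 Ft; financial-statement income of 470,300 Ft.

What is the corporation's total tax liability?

112,872 Ft

Ordinary income tax:
  228,000 Ft × 14% = 31,920 Ft
  167,000 Ft × 23% = 38,410 Ft
  10,600 Ft × 30% = 3,180 Ft
  → 73,510 Ft

Parallel minimum levy:
  Base (financial-statement income): 470,300 Ft
  Exemption: 25% × (470,300 Ft − 157,000 Ft) = 78,325 Ft ≥ 53,000 Ft, so the exemption is fully phased out
  Base: 470,300 Ft − 0 Ft = 470,300 Ft
  470,300 Ft × 24% = 112,872 Ft

112,872 Ft > 73,510 Ft, so the parallel minimum levy is the binding amount.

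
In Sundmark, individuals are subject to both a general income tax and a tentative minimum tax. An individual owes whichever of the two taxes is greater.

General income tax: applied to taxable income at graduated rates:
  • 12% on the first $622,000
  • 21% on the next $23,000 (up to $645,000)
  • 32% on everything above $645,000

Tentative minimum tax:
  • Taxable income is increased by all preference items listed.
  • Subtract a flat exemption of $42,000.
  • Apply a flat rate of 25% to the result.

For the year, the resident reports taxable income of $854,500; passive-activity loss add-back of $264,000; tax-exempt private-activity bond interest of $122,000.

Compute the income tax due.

Tentative minimum tax:
  Adjusted income: $854,500 + $264,000 + $122,000 = $1,240,500
  Less exemption $42,000 → base $1,198,500
  $1,198,500 × 25% = $299,625

General income tax:
  $622,000 × 12% = $74,640
  $23,000 × 21% = $4,830
  $209,500 × 32% = $67,040
  → $146,510

$299,625 > $146,510, so the tentative minimum tax is the binding amount.

$299,625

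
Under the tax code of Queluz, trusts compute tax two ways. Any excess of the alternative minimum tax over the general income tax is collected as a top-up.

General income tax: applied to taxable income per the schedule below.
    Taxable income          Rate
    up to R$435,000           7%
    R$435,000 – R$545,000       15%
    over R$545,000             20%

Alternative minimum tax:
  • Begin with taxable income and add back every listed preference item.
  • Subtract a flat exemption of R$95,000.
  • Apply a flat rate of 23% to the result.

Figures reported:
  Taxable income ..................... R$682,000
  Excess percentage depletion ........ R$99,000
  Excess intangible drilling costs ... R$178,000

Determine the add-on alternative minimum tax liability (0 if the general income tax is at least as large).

R$124,370

Alternative minimum tax:
  Adjusted income: R$682,000 + R$99,000 + R$178,000 = R$959,000
  Less exemption R$95,000 → base R$864,000
  R$864,000 × 23% = R$198,720

General income tax:
  R$435,000 × 7% = R$30,450
  R$110,000 × 15% = R$16,500
  R$137,000 × 20% = R$27,400
  → R$74,350

Excess of alternative minimum tax over general income tax: R$198,720 − R$74,350 = R$124,370.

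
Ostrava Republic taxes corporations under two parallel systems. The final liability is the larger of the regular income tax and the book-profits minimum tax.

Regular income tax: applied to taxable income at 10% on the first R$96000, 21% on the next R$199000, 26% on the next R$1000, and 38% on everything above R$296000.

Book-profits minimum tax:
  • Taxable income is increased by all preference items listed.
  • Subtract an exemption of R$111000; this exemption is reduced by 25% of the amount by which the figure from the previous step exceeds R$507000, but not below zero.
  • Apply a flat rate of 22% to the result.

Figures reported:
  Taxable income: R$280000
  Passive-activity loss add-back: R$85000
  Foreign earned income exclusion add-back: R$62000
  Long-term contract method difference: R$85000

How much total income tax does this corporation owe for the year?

R$88495

Book-profits minimum tax:
  Adjusted income: R$280000 + R$85000 + R$62000 + R$85000 = R$512000
  Exemption: R$111000 − 25% × (R$512000 − R$507000) = R$111000 − R$1250 = R$109750
  Base: R$512000 − R$109750 = R$402250
  R$402250 × 22% = R$88495

Regular income tax:
  R$96000 × 10% = R$9600
  R$184000 × 21% = R$38640
  → R$48240

R$88495 > R$48240, so the book-profits minimum tax is the binding amount.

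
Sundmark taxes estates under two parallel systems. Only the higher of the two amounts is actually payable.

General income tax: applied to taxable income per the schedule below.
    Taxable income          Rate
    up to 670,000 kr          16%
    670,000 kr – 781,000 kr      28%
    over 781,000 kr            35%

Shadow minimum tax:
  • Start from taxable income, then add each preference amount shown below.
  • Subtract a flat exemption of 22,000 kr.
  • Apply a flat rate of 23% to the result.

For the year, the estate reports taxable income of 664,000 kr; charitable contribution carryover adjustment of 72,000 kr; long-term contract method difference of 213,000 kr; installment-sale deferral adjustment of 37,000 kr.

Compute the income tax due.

221,720 kr

Shadow minimum tax:
  Adjusted income: 664,000 kr + 72,000 kr + 213,000 kr + 37,000 kr = 986,000 kr
  Less exemption 22,000 kr → base 964,000 kr
  964,000 kr × 23% = 221,720 kr

General income tax:
  664,000 kr × 16% = 106,240 kr

221,720 kr > 106,240 kr, so the shadow minimum tax is the binding amount.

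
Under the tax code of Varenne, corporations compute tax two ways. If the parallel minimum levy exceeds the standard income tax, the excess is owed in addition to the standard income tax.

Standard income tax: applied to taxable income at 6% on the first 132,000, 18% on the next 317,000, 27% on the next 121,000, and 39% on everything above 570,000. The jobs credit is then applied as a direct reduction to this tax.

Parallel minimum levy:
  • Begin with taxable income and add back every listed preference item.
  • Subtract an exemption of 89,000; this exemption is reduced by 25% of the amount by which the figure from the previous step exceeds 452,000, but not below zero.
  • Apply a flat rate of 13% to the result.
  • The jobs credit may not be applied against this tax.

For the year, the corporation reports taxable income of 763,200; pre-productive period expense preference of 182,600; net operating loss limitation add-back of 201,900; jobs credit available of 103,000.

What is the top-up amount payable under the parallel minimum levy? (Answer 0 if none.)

79,203

Parallel minimum levy:
  Adjusted income: 763,200 + 182,600 + 201,900 = 1,147,700
  Exemption: 25% × (1,147,700 − 452,000) = 173,925 ≥ 89,000, so the exemption is fully phased out
  Base: 1,147,700 − 0 = 1,147,700
  1,147,700 × 13% = 149,201

Standard income tax:
  132,000 × 6% = 7,920
  317,000 × 18% = 57,060
  121,000 × 27% = 32,670
  193,200 × 39% = 75,348
  → 172,998
  Less jobs credit 103,000 → 69,998

Excess of parallel minimum levy over standard income tax: 149,201 − 69,998 = 79,203.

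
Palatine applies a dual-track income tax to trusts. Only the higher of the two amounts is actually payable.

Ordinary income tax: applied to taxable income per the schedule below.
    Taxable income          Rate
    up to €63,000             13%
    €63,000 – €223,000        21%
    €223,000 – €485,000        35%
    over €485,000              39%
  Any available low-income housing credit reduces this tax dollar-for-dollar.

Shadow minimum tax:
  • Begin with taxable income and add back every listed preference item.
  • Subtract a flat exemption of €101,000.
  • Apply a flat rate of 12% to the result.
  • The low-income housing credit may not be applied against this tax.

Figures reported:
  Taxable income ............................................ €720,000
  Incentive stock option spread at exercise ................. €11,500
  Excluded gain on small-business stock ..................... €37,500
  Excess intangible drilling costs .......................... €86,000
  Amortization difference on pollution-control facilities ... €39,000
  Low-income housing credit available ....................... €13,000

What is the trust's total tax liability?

€212,140

Ordinary income tax:
  €63,000 × 13% = €8,190
  €160,000 × 21% = €33,600
  €262,000 × 35% = €91,700
  €235,000 × 39% = €91,650
  → €225,140
  Less low-income housing credit €13,000 → €212,140

Shadow minimum tax:
  Adjusted income: €720,000 + €11,500 + €37,500 + €86,000 + €39,000 = €894,000
  Less exemption €101,000 → base €793,000
  €793,000 × 12% = €95,160

€212,140 > €95,160, so the ordinary income tax governs.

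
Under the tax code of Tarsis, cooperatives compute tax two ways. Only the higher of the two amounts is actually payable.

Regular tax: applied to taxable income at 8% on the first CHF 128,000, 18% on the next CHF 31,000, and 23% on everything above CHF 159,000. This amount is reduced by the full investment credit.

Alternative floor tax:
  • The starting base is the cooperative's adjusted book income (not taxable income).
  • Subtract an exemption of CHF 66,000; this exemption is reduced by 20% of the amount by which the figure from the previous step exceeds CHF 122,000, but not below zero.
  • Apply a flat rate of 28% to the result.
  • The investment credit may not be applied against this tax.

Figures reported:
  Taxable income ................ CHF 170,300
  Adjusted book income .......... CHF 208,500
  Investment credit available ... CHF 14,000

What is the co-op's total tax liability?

Regular tax:
  CHF 128,000 × 8% = CHF 10,240
  CHF 31,000 × 18% = CHF 5,580
  CHF 11,300 × 23% = CHF 2,599
  → CHF 18,419
  Less investment credit CHF 14,000 → CHF 4,419

Alternative floor tax:
  Base (adjusted book income): CHF 208,500
  Exemption: CHF 66,000 − 20% × (CHF 208,500 − CHF 122,000) = CHF 66,000 − CHF 17,300 = CHF 48,700
  Base: CHF 208,500 − CHF 48,700 = CHF 159,800
  CHF 159,800 × 28% = CHF 44,744

CHF 44,744 > CHF 4,419, so the alternative floor tax is the binding amount.

CHF 44,744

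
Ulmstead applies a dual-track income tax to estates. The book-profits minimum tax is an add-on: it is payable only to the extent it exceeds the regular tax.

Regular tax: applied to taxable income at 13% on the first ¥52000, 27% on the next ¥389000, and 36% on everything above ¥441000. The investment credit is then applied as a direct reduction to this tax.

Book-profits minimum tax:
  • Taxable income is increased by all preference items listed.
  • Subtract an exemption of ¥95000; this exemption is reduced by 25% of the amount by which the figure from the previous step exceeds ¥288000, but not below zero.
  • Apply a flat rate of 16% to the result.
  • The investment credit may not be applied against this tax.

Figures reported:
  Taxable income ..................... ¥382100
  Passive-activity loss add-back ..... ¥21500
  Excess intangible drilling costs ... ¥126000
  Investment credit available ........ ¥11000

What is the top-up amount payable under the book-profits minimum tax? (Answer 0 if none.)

Book-profits minimum tax:
  Adjusted income: ¥382100 + ¥21500 + ¥126000 = ¥529600
  Exemption: ¥95000 − 25% × (¥529600 − ¥288000) = ¥95000 − ¥60400 = ¥34600
  Base: ¥529600 − ¥34600 = ¥495000
  ¥495000 × 16% = ¥79200

Regular tax:
  ¥52000 × 13% = ¥6760
  ¥330100 × 27% = ¥89127
  → ¥95887
  Less investment credit ¥11000 → ¥84887

¥79200 ≤ ¥84887, so no add-on is due.

¥0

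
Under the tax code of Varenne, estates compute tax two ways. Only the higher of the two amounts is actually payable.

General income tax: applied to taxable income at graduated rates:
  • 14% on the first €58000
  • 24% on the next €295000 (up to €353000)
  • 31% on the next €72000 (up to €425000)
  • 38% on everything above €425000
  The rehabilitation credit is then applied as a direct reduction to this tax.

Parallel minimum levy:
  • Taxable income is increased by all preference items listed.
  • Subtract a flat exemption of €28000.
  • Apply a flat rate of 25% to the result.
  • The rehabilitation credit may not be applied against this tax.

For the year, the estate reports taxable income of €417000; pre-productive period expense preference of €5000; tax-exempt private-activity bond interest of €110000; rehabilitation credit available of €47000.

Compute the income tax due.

General income tax:
  €58000 × 14% = €8120
  €295000 × 24% = €70800
  €64000 × 31% = €19840
  → €98760
  Less rehabilitation credit €47000 → €51760

Parallel minimum levy:
  Adjusted income: €417000 + €5000 + €110000 = €532000
  Less exemption €28000 → base €504000
  €504000 × 25% = €126000

€126000 > €51760, so the parallel minimum levy is the binding amount.

€126000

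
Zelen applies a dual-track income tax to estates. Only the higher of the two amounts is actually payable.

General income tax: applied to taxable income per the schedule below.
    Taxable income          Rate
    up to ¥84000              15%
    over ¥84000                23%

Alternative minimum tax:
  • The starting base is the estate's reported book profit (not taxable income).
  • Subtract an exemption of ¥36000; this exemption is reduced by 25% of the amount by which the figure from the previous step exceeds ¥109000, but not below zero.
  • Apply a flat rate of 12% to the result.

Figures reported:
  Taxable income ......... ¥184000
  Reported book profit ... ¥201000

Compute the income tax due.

Alternative minimum tax:
  Base (reported book profit): ¥201000
  Exemption: ¥36000 − 25% × (¥201000 − ¥109000) = ¥36000 − ¥23000 = ¥13000
  Base: ¥201000 − ¥13000 = ¥188000
  ¥188000 × 12% = ¥22560

General income tax:
  ¥84000 × 15% = ¥12600
  ¥100000 × 23% = ¥23000
  → ¥35600

¥35600 > ¥22560, so the general income tax governs.

¥35600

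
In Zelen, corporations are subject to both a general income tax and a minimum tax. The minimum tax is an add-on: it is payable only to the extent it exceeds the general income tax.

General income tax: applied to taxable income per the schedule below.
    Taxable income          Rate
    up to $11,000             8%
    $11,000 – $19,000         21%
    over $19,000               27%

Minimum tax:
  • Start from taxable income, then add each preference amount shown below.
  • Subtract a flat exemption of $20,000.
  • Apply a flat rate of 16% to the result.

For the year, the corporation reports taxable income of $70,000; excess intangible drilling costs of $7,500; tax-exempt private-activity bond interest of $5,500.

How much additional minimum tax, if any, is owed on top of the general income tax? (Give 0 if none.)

General income tax:
  $11,000 × 8% = $880
  $8,000 × 21% = $1,680
  $51,000 × 27% = $13,770
  → $16,330

Minimum tax:
  Adjusted income: $70,000 + $7,500 + $5,500 = $83,000
  Less exemption $20,000 → base $63,000
  $63,000 × 16% = $10,080

$10,080 ≤ $16,330, so no add-on is due.

$0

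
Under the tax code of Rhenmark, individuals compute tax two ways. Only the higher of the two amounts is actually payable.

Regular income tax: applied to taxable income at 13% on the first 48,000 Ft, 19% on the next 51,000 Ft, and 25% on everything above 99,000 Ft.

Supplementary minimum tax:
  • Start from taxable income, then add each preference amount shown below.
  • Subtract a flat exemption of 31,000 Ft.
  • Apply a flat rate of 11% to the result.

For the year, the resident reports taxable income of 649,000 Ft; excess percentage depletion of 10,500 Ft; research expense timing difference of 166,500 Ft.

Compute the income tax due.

153,430 Ft

Supplementary minimum tax:
  Adjusted income: 649,000 Ft + 10,500 Ft + 166,500 Ft = 826,000 Ft
  Less exemption 31,000 Ft → base 795,000 Ft
  795,000 Ft × 11% = 87,450 Ft

Regular income tax:
  48,000 Ft × 13% = 6,240 Ft
  51,000 Ft × 19% = 9,690 Ft
  550,000 Ft × 25% = 137,500 Ft
  → 153,430 Ft

153,430 Ft > 87,450 Ft, so the regular income tax governs.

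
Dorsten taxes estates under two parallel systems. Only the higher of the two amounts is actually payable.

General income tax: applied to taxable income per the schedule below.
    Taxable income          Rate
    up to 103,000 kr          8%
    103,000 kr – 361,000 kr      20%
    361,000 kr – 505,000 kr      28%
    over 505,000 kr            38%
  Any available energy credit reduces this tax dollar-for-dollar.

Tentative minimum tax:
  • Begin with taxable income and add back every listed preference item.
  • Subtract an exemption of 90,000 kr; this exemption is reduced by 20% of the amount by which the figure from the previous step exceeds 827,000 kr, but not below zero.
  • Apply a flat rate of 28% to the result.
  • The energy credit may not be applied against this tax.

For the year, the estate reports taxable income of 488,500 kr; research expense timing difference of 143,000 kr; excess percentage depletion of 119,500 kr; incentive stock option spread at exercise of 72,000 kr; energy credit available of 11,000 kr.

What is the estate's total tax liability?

205,240 kr

General income tax:
  103,000 kr × 8% = 8,240 kr
  258,000 kr × 20% = 51,600 kr
  127,500 kr × 28% = 35,700 kr
  → 95,540 kr
  Less energy credit 11,000 kr → 84,540 kr

Tentative minimum tax:
  Adjusted income: 488,500 kr + 143,000 kr + 119,500 kr + 72,000 kr = 823,000 kr
  Exemption: 823,000 kr ≤ 827,000 kr, so full 90,000 kr applies
  Base: 823,000 kr − 90,000 kr = 733,000 kr
  733,000 kr × 28% = 205,240 kr

205,240 kr > 84,540 kr, so the tentative minimum tax is the binding amount.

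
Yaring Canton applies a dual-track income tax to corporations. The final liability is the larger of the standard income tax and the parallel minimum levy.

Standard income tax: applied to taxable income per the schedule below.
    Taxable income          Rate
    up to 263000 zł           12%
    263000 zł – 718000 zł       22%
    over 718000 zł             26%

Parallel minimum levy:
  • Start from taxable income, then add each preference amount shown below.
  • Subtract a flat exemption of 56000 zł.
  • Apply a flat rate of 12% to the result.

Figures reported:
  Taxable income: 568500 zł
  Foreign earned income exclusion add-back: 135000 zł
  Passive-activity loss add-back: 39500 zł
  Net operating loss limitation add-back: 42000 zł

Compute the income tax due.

Standard income tax:
  263000 zł × 12% = 31560 zł
  305500 zł × 22% = 67210 zł
  → 98770 zł

Parallel minimum levy:
  Adjusted income: 568500 zł + 135000 zł + 39500 zł + 42000 zł = 785000 zł
  Less exemption 56000 zł → base 729000 zł
  729000 zł × 12% = 87480 zł

98770 zł > 87480 zł, so the standard income tax governs.

98770 zł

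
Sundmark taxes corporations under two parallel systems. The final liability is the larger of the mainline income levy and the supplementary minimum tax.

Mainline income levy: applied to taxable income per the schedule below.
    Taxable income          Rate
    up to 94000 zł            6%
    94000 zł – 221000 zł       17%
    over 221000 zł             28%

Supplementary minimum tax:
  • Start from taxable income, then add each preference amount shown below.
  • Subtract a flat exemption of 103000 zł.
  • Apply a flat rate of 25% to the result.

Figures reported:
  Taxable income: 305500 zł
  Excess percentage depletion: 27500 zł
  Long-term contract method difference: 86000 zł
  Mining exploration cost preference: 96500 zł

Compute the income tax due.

103125 zł

Mainline income levy:
  94000 zł × 6% = 5640 zł
  127000 zł × 17% = 21590 zł
  84500 zł × 28% = 23660 zł
  → 50890 zł

Supplementary minimum tax:
  Adjusted income: 305500 zł + 27500 zł + 86000 zł + 96500 zł = 515500 zł
  Less exemption 103000 zł → base 412500 zł
  412500 zł × 25% = 103125 zł

103125 zł > 50890 zł, so the supplementary minimum tax is the binding amount.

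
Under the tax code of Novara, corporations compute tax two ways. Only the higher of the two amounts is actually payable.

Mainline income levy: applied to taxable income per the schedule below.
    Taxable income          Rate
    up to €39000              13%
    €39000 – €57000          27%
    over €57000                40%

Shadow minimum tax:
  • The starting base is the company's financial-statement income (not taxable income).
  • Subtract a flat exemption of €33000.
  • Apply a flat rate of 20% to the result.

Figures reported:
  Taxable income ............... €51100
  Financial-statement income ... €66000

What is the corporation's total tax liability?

Mainline income levy:
  €39000 × 13% = €5070
  €12100 × 27% = €3267
  → €8337

Shadow minimum tax:
  Base (financial-statement income): €66000
  Less exemption €33000 → base €33000
  €33000 × 20% = €6600

€8337 > €6600, so the mainline income levy governs.

€8337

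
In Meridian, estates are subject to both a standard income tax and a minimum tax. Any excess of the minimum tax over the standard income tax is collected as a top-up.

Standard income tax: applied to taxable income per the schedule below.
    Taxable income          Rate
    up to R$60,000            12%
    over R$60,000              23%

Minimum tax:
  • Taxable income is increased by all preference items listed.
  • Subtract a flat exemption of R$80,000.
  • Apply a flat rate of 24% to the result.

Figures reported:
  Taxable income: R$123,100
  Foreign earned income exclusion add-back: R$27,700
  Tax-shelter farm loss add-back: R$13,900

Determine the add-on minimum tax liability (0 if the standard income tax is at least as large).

R$0

Minimum tax:
  Adjusted income: R$123,100 + R$27,700 + R$13,900 = R$164,700
  Less exemption R$80,000 → base R$84,700
  R$84,700 × 24% = R$20,328

Standard income tax:
  R$60,000 × 12% = R$7,200
  R$63,100 × 23% = R$14,513
  → R$21,713

R$20,328 ≤ R$21,713, so no add-on is due.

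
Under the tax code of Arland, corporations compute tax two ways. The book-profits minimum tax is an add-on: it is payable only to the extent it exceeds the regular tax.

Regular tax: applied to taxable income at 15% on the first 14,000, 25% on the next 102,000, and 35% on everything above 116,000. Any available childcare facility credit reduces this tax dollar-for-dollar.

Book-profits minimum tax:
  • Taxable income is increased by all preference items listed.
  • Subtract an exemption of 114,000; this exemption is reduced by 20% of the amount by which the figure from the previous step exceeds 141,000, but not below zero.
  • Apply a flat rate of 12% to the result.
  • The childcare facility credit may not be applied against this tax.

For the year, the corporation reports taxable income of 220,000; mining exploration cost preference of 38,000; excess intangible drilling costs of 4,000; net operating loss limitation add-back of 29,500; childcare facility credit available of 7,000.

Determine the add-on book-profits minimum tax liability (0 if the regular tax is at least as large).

0

Regular tax:
  14,000 × 15% = 2,100
  102,000 × 25% = 25,500
  104,000 × 35% = 36,400
  → 64,000
  Less childcare facility credit 7,000 → 57,000

Book-profits minimum tax:
  Adjusted income: 220,000 + 38,000 + 4,000 + 29,500 = 291,500
  Exemption: 114,000 − 20% × (291,500 − 141,000) = 114,000 − 30,100 = 83,900
  Base: 291,500 − 83,900 = 207,600
  207,600 × 12% = 24,912

24,912 ≤ 57,000, so no add-on is due.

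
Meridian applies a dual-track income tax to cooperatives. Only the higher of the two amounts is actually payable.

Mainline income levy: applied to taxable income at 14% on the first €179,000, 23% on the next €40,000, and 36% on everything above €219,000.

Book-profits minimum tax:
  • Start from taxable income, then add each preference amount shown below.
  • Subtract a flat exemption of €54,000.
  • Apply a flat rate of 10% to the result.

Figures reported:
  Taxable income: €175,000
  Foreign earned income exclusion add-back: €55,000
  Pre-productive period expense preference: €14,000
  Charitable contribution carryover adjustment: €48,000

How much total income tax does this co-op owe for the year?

Mainline income levy:
  €175,000 × 14% = €24,500

Book-profits minimum tax:
  Adjusted income: €175,000 + €55,000 + €14,000 + €48,000 = €292,000
  Less exemption €54,000 → base €238,000
  €238,000 × 10% = €23,800

€24,500 > €23,800, so the mainline income levy governs.

€24,500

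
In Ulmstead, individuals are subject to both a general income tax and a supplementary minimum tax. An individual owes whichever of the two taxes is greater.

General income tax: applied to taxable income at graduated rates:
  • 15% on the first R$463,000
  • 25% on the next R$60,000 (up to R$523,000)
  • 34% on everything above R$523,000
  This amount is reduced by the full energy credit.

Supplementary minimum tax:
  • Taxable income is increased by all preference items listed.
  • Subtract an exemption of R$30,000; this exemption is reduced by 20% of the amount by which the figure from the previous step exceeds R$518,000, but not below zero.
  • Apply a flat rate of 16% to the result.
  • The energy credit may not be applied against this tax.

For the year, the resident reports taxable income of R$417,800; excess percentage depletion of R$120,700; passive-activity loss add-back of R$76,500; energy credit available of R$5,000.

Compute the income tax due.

R$96,704

Supplementary minimum tax:
  Adjusted income: R$417,800 + R$120,700 + R$76,500 = R$615,000
  Exemption: R$30,000 − 20% × (R$615,000 − R$518,000) = R$30,000 − R$19,400 = R$10,600
  Base: R$615,000 − R$10,600 = R$604,400
  R$604,400 × 16% = R$96,704

General income tax:
  R$417,800 × 15% = R$62,670
  Less energy credit R$5,000 → R$57,670

R$96,704 > R$57,670, so the supplementary minimum tax is the binding amount.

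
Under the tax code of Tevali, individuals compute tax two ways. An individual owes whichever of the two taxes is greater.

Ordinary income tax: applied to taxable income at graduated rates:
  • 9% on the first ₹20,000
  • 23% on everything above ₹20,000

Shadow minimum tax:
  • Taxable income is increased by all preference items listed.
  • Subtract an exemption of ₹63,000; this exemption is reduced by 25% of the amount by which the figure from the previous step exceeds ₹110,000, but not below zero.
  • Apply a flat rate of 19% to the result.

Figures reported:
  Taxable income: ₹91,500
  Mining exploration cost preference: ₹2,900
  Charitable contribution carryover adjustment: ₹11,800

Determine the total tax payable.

₹18,245

Shadow minimum tax:
  Adjusted income: ₹91,500 + ₹2,900 + ₹11,800 = ₹106,200
  Exemption: ₹106,200 ≤ ₹110,000, so full ₹63,000 applies
  Base: ₹106,200 − ₹63,000 = ₹43,200
  ₹43,200 × 19% = ₹8,208

Ordinary income tax:
  ₹20,000 × 9% = ₹1,800
  ₹71,500 × 23% = ₹16,445
  → ₹18,245

₹18,245 > ₹8,208, so the ordinary income tax governs.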